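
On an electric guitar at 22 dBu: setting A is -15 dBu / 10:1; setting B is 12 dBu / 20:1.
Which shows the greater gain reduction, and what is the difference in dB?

A: GR = 37 − 37/10 = 33.3 dB.
B: GR = 10 − 10/20 = 9.5 dB.
A reduces 23.8 dB more.

A, by 23.8 dB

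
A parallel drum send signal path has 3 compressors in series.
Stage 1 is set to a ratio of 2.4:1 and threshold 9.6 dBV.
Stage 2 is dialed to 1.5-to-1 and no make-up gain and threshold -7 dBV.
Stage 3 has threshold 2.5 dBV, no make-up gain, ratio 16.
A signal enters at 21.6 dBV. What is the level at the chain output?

Stage 1: 12 dB above 9.6 dBV, reduced 2.4:1 to 5 dB above → 14.6 dBV.
Stage 2: 14.6 dBV is 21.6 dB over -7 dBV; at 1.5:1 that becomes 14.4 dB over, giving 7.4 dBV.
Stage 3: 4.9 dB above 2.5 dBV, reduced 16:1 to 0.30625 dB above → 2.80625 dBV.

2.80625 dBV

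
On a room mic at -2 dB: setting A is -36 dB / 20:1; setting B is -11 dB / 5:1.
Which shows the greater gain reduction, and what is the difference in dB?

A, by 25.1 dB

A: overshoot 34 dB → output overshoot 1.7 dB → GR 32.3 dB.
B: overshoot 9 dB → output overshoot 1.8 dB → GR 7.2 dB.
Difference: 25.1 dB in favour of A.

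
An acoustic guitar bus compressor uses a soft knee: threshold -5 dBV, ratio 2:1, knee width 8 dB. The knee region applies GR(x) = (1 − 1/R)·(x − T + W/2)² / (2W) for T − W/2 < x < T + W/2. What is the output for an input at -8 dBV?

-8.03125 dBV

x − T + W/2 = -8 − (-5) + 4 = 1.
GR = (1 − 1/2) × 1² / 16 = 0.5 × 1 / 16 = 0.03125 dB.
Output = -8 − 0.03125 = -8.03125 dBV.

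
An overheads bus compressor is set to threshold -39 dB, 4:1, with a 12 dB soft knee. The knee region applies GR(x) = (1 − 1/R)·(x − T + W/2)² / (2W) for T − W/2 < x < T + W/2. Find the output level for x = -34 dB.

-37.78125 dB

x − T + W/2 = -34 − (-39) + 6 = 11.
GR = (1 − 1/4) × 11² / 24 = 0.75 × 121 / 24 = 3.78125 dB.
Output = -34 − 3.78125 = -37.78125 dB.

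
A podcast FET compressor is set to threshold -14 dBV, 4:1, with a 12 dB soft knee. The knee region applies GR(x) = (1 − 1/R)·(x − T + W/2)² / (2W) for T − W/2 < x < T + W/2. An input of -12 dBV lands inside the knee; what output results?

x − T + W/2 = -12 − (-14) + 6 = 8.
GR = (1 − 1/4) × 8² / 24 = 0.75 × 64 / 24 = 2 dB.
Output = -12 − 2 = -14 dBV.

-14 dBV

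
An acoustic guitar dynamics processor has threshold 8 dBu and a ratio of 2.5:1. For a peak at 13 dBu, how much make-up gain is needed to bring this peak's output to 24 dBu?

14 dB

Overshoot 5 dB → 5/2.5 = 2 dB after compression, so the compressed level is 8 + 2 = 10 dBu.
Make-up = target − compressed = 24 − 10 = 14 dB.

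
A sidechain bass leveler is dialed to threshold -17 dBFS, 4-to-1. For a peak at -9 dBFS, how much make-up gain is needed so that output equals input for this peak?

6 dB

Without make-up, output = threshold + overshoot/4 = -17 + 2 = -15 dBFS.
Gap to target: 6 dB.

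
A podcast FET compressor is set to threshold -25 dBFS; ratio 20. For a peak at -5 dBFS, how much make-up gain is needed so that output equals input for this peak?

19 dB

Without make-up, output = threshold + overshoot/20 = -25 + 1 = -24 dBFS.
Gap to target: 19 dB.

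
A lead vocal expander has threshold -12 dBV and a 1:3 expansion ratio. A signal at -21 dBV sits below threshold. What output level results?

-39 dBV

Undershoot = (-12) − (-21) = 9 dB.
At 1:3, that expands to 27 dB under threshold.
Output = -12 − 27 = -39 dBV.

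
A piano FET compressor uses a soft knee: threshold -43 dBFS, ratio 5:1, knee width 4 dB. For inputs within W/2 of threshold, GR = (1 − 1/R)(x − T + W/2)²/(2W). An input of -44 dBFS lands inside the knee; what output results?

x − T + W/2 = -44 − (-43) + 2 = 1.
GR = (1 − 1/5) × 1² / 8 = 0.8 × 1 / 8 = 0.1 dB.
Output = -44 − 0.1 = -44.1 dBFS.

-44.1 dBFS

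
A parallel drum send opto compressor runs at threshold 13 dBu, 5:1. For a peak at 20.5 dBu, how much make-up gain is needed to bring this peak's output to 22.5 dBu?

Overshoot 7.5 dB → 7.5/5 = 1.5 dB after compression, so the compressed level is 13 + 1.5 = 14.5 dBu.
Make-up = target − compressed = 22.5 − 14.5 = 8 dB.

8 dB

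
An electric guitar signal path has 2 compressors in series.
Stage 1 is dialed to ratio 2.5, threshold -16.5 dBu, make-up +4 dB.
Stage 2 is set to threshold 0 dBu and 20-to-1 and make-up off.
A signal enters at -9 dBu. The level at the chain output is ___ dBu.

Stage 1: overshoot 7.5 dB → 7.5/2.5 = 3 dB → -13.5 dBu; +4 dB make-up → -9.5 dBu.
Stage 2: -9.5 dBu ≤ 0 dBu, so stage 2 doesn't engage; output -9.5 dBu.

-9.5 dBu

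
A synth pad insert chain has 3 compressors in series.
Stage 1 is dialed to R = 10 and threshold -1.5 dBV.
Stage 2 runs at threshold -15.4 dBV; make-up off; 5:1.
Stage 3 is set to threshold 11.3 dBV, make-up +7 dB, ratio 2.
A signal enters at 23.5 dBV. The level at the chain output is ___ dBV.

Stage 1: overshoot 25 dB → 25/10 = 2.5 dB → 1 dBV.
Stage 2: overshoot 16.4 dB → 16.4/5 = 3.28 dB → -12.12 dBV.
Stage 3: below threshold (-12.12 ≤ 11.3); passes unchanged; make-up brings it to -5.12 dBV.

-5.12 dBV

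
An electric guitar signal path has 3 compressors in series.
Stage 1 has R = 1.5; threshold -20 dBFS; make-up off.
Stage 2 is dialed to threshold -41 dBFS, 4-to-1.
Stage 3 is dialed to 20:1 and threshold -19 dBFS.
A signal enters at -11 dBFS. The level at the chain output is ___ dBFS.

-34.25 dBFS

Stage 1: overshoot 9 dB → 9/1.5 = 6 dB → -14 dBFS.
Stage 2: 27 dB above -41 dBFS, reduced 4:1 to 6.75 dB above → -34.25 dBFS.
Stage 3: -34.25 dBFS is at or below the -19 dBFS threshold — no compression; output -34.25 dBFS.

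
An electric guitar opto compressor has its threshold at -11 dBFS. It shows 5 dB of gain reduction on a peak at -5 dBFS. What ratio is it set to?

6:1

Input overshoot = -5 − (-11) = 6 dB.
Output overshoot = 6 − 5 = 1 dB.
Ratio = input overshoot / output overshoot = 6 / 1 = 6.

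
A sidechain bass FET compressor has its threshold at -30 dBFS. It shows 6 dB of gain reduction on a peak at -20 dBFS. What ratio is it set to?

2.5:1

Input overshoot = -20 − (-30) = 10 dB.
Output overshoot = 10 − 6 = 4 dB.
Ratio = input overshoot / output overshoot = 10 / 4 = 2.5.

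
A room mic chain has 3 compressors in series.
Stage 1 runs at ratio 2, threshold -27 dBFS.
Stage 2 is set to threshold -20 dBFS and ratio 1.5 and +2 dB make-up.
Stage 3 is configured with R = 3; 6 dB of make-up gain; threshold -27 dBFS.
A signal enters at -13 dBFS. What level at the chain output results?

Stage 1: 14 dB above -27 dBFS, reduced 2:1 to 7 dB above → -20 dBFS.
Stage 2: -20 dBFS is at or below the -20 dBFS threshold — no compression; make-up brings it to -18 dBFS.
Stage 3: -18 dBFS is 9 dB over -27 dBFS; at 3:1 that becomes 3 dB over, giving -24 dBFS; +6 dB make-up → -18 dBFS.

-18 dBFS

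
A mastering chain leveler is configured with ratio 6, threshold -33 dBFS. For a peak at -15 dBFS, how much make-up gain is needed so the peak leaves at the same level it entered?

15 dB

Without make-up, output = threshold + overshoot/6 = -33 + 3 = -30 dBFS.
Gap to target: 15 dB.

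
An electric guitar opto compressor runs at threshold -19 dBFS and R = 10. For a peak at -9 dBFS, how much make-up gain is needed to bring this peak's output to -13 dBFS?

5 dB

Overshoot 10 dB → 10/10 = 1 dB after compression, so the compressed level is -19 + 1 = -18 dBFS.
Make-up = target − compressed = -13 − (-18) = 5 dB.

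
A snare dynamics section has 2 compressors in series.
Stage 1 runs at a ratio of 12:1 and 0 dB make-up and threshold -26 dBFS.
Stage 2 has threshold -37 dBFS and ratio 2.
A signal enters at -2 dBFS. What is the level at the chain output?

Stage 1: 24 dB above -26 dBFS, reduced 12:1 to 2 dB above → -24 dBFS.
Stage 2: -24 dBFS is 13 dB over -37 dBFS; at 2:1 that becomes 6.5 dB over, giving -30.5 dBFS.

-30.5 dBFS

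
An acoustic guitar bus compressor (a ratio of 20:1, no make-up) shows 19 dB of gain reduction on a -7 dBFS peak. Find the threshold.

-27 dBFS

Gain reduction = -7 − (-26) = 19 dB; output overshoot = GR / (R − 1) = 19 / 19 = 1 dB.
Threshold = output − output overshoot = -26 − 1 = -27 dBFS.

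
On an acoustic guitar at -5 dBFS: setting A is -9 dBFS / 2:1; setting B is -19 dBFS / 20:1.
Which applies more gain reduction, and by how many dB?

A: 4 dB over, compressed to 2 dB over, so 2 dB of GR.
B: 14 dB over, compressed to 0.7 dB over, so 13.3 dB of GR.
B applies 11.3 dB more gain reduction.

B, by 11.3 dB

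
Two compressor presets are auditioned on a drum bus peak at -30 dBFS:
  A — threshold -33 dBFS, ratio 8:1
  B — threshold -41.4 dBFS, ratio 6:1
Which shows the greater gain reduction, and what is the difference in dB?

B, by 6.875 dB

A: 3 dB over, compressed to 0.375 dB over, so 2.625 dB of GR.
B: 11.4 dB over, compressed to 1.9 dB over, so 9.5 dB of GR.
B applies 6.875 dB more gain reduction.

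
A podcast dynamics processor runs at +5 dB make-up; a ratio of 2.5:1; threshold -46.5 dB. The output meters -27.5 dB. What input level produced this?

Before make-up, the level was -27.5 − 5 = -32.5 dB.
The compressed level sits -32.5 − (-46.5) = 14 dB over threshold.
Before 2.5:1 compression the overshoot was 14 × 2.5 = 35 dB, so input = -46.5 + 35 = -11.5 dB.

-11.5 dB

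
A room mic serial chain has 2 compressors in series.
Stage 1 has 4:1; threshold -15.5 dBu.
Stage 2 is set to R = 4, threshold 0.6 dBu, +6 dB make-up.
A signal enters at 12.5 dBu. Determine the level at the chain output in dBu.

-2.5 dBu

Stage 1: overshoot 28 dB → 28/4 = 7 dB → -8.5 dBu.
Stage 2: -8.5 dBu ≤ 0.6 dBu, so stage 2 doesn't engage; make-up brings it to -2.5 dBu.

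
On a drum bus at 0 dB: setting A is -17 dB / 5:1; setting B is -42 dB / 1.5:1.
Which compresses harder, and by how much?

A: 17 dB over, compressed to 3.4 dB over, so 13.6 dB of GR.
B: 42 dB over, compressed to 28 dB over, so 14 dB of GR.
B reduces 0.4 dB more.

B, by 0.4 dB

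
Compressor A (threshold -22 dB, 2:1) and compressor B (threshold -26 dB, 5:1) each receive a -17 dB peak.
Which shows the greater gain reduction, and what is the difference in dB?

A: overshoot 5 dB → output overshoot 2.5 dB → GR 2.5 dB.
B: overshoot 9 dB → output overshoot 1.8 dB → GR 7.2 dB.
B reduces 4.7 dB more.

B, by 4.7 dB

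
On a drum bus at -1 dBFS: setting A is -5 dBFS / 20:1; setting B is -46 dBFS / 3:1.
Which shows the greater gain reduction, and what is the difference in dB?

B, by 26.2 dB

A: 4 dB over, compressed to 0.2 dB over, so 3.8 dB of GR.
B: 45 dB over, compressed to 15 dB over, so 30 dB of GR.
B reduces 26.2 dB more.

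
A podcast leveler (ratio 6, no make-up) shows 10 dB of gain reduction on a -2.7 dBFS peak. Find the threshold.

Gain reduction = -2.7 − (-12.7) = 10 dB; output overshoot = GR / (R − 1) = 10 / 5 = 2 dB.
Threshold = output − output overshoot = -12.7 − 2 = -14.7 dBFS.

-14.7 dBFS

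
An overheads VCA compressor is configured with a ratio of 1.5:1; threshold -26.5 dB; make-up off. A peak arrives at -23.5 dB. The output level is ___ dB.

-23.5 dB sits 3 dB over threshold.
At 1.5:1 the overshoot is divided by 1.5, leaving 2 dB above threshold.
Output = -26.5 + 2 = -24.5 dB.

-24.5 dB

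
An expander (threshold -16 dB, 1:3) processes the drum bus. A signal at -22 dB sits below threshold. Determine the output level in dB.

Undershoot = (-16) − (-22) = 6 dB.
At 1:3, that expands to 18 dB under threshold.
Output = -16 − 18 = -34 dB.

-34 dB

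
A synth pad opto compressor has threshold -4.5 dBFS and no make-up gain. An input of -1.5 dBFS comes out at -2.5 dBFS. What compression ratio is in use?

Input overshoot = -1.5 − (-4.5) = 3 dB; output overshoot = -2.5 − (-4.5) = 2 dB.
Ratio = 3 / 2 = 1.5.

1.5:1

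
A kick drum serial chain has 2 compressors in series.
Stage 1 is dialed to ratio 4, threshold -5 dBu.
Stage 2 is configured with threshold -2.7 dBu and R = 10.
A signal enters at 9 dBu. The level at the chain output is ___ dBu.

Stage 1: 9 dBu is 14 dB over -5 dBu; at 4:1 that becomes 3.5 dB over, giving -1.5 dBu.
Stage 2: 1.2 dB above -2.7 dBu, reduced 10:1 to 0.12 dB above → -2.58 dBu.

-2.58 dBu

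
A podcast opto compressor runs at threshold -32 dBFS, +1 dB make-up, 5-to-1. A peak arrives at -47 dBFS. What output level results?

-46 dBFS

-47 dBFS is 15 dB below the -32 dBFS threshold, so no gain reduction is applied.
Make-up gain adds 1 dB: -47 + 1 = -46 dBFS.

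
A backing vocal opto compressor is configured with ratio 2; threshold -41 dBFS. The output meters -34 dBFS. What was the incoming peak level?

-27 dBFS

The compressed level sits -34 − (-41) = 7 dB over threshold.
Before 2:1 compression the overshoot was 7 × 2 = 14 dB, so input = -41 + 14 = -27 dBFS.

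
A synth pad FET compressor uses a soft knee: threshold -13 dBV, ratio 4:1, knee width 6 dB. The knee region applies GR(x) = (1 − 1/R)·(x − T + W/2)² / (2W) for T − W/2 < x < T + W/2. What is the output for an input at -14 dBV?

x − T + W/2 = -14 − (-13) + 3 = 2.
GR = (1 − 1/4) × 2² / 12 = 0.75 × 4 / 12 = 0.25 dB.
Output = -14 − 0.25 = -14.25 dBV.

-14.25 dBV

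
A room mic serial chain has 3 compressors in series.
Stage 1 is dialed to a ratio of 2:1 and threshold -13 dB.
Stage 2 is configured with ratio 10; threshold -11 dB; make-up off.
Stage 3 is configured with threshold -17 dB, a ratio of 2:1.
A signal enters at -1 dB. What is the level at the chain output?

Stage 1: overshoot 12 dB → 12/2 = 6 dB → -7 dB.
Stage 2: -7 dB is 4 dB over -11 dB; at 10:1 that becomes 0.4 dB over, giving -10.6 dB.
Stage 3: -10.6 dB is 6.4 dB over -17 dB; at 2:1 that becomes 3.2 dB over, giving -13.8 dB.

-13.8 dB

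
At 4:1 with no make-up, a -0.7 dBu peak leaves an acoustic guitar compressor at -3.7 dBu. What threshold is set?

-4.7 dBu

Input is 4 dB above T (since output overshoot × R = input overshoot: (-3.7 − T)·4 = -0.7 − T gives T = -4.7 dBu).
Check: -4.7 + (-0.7 − (-4.7))/4 = -4.7 + 1 = -3.7 dBu. ✓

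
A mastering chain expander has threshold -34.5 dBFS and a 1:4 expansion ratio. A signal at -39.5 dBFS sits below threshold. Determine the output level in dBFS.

-54.5 dBFS

Below threshold, a 1:4 expander applies gain = (4−1)×(T − x) of attenuation.
(4−1) × 5 = 15 dB, so output = -39.5 − 15 = -54.5 dBFS.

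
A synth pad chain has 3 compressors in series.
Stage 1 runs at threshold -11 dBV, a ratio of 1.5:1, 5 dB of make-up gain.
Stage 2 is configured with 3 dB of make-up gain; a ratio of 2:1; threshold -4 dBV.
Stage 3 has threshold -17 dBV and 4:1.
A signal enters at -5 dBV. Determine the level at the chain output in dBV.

-12.75 dBV

Stage 1: 6 dB above -11 dBV, reduced 1.5:1 to 4 dB above → -7 dBV; +5 dB make-up → -2 dBV.
Stage 2: overshoot 2 dB → 2/2 = 1 dB → -3 dBV; +3 dB make-up → 0 dBV.
Stage 3: 17 dB above -17 dBV, reduced 4:1 to 4.25 dB above → -12.75 dBV.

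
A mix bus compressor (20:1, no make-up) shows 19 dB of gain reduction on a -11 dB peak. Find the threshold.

-31 dB

Gain reduction = -11 − (-30) = 19 dB; output overshoot = GR / (R − 1) = 19 / 19 = 1 dB.
Threshold = output − output overshoot = -30 − 1 = -31 dB.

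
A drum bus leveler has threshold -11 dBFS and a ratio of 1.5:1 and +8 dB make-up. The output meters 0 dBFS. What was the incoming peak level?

-6.5 dBFS

Stripping the +8 dB make-up gives -8 dBFS at the gain stage.
Post-compression overshoot = -8 − (-11) = 3 dB.
Input overshoot = R × output overshoot = 4.5 dB → input = -11 + 4.5 = -6.5 dBFS.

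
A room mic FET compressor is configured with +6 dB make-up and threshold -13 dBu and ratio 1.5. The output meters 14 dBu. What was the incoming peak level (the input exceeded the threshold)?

18.5 dBu

Remove make-up: 14 − 6 = 8 dBu.
Post-compression overshoot = 8 − (-13) = 21 dB.
Input overshoot = R × output overshoot = 31.5 dB → input = -13 + 31.5 = 18.5 dBu.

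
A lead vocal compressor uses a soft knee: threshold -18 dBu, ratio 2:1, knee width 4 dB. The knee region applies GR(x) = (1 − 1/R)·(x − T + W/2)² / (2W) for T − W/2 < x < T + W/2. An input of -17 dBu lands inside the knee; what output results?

-17.5625 dBu

x − T + W/2 = -17 − (-18) + 2 = 3.
GR = (1 − 1/2) × 3² / 8 = 0.5 × 9 / 8 = 0.5625 dB.
Output = -17 − 0.5625 = -17.5625 dBu.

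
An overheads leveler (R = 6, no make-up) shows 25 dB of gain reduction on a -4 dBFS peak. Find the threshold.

Let T be the threshold. Output overshoot = (input overshoot)/R, so -29 − T = (-4 − T)/6.
6·(-29 − T) = -4 − T → 5·T = -174 − (-4) = -170.
T = -170/5 = -34 dBFS.

-34 dBFS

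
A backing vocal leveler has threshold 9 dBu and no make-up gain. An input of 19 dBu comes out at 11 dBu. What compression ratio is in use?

Input overshoot = 19 − 9 = 10 dB; output overshoot = 11 − 9 = 2 dB.
Ratio = 10 / 2 = 5.

5:1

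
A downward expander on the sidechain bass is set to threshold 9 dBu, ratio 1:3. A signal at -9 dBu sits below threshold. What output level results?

The input is 18 dB below the 9 dBu threshold.
A 1:3 expander multiplies undershoot by 3: 18 × 3 = 54 dB below threshold.
Output = 9 − 54 = -45 dBu.

-45 dBu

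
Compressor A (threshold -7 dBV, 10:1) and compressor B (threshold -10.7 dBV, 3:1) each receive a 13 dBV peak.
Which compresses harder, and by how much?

A: GR = 20 − 20/10 = 18 dB.
B: GR = 23.7 − 23.7/3 = 15.8 dB.
A applies 2.2 dB more gain reduction.

A, by 2.2 dB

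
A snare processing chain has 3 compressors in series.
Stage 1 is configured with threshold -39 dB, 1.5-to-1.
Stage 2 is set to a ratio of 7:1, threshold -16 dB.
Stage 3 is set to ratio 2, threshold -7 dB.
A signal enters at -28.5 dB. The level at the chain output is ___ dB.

-32 dB

Stage 1: -28.5 dB is 10.5 dB over -39 dB; at 1.5:1 that becomes 7 dB over, giving -32 dB.
Stage 2: -32 dB ≤ -16 dB, so stage 2 doesn't engage; output -32 dB.
Stage 3: below threshold (-32 ≤ -7); passes unchanged; output -32 dB.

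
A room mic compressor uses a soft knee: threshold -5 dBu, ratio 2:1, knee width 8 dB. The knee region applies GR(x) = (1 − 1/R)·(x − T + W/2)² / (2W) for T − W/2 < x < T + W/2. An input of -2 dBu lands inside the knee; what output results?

x − T + W/2 = -2 − (-5) + 4 = 7.
GR = (1 − 1/2) × 7² / 16 = 0.5 × 49 / 16 = 1.53125 dB.
Output = -2 − 1.53125 = -3.53125 dBu.

-3.53125 dBu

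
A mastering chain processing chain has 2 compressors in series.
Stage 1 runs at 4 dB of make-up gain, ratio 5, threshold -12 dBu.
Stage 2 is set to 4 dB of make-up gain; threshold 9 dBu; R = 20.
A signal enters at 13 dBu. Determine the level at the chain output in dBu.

1 dBu

Stage 1: overshoot 25 dB → 25/5 = 5 dB → -7 dBu; +4 dB make-up → -3 dBu.
Stage 2: below threshold (-3 ≤ 9); passes unchanged; make-up brings it to 1 dBu.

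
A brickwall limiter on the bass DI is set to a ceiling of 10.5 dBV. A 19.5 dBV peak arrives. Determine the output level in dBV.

10.5 dBV

A brickwall limiter is an ∞:1 compressor: any input above the ceiling is clamped to 10.5 dBV.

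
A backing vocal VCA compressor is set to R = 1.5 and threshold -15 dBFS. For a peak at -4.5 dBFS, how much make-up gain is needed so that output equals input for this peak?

3.5 dB

The peak compresses to -15 + 10.5/1.5 = -8 dBFS.
To reach -4.5 dBFS requires -4.5 − (-8) = 3.5 dB of make-up.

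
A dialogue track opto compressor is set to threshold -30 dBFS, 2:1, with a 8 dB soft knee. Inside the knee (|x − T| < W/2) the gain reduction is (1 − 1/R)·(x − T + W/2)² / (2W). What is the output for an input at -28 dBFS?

-29.125 dBFS

x − T + W/2 = -28 − (-30) + 4 = 6.
GR = (1 − 1/2) × 6² / 16 = 0.5 × 36 / 16 = 1.125 dB.
Output = -28 − 1.125 = -29.125 dBFS.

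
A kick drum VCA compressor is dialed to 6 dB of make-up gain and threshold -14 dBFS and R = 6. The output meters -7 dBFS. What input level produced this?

Stripping the +6 dB make-up gives -13 dBFS at the gain stage.
The compressed level sits -13 − (-14) = 1 dB over threshold.
Input overshoot = R × output overshoot = 6 dB → input = -14 + 6 = -8 dBFS.

-8 dBFS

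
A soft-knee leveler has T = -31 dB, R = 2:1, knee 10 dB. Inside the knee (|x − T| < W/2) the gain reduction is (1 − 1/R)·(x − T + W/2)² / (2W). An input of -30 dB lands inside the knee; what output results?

x − T + W/2 = -30 − (-31) + 5 = 6.
GR = (1 − 1/2) × 6² / 20 = 0.5 × 36 / 20 = 0.9 dB.
Output = -30 − 0.9 = -30.9 dB.

-30.9 dB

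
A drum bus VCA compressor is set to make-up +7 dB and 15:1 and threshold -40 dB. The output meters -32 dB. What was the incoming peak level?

-25 dB

Remove make-up: -32 − 7 = -39 dB.
The compressed level sits -39 − (-40) = 1 dB over threshold.
Input overshoot = R × output overshoot = 15 dB → input = -40 + 15 = -25 dB.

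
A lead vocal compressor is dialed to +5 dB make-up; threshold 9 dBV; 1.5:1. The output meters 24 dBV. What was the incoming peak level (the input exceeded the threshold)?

Remove make-up: 24 − 5 = 19 dBV.
Post-compression overshoot = 19 − 9 = 10 dB.
Input overshoot = R × output overshoot = 15 dB → input = 9 + 15 = 24 dBV.

24 dBV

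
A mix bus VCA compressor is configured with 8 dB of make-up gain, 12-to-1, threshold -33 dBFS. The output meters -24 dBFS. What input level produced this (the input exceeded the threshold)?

Remove make-up: -24 − 8 = -32 dBFS.
Post-compression overshoot = -32 − (-33) = 1 dB.
Before 12:1 compression the overshoot was 1 × 12 = 12 dB, so input = -33 + 12 = -21 dBFS.

-21 dBFS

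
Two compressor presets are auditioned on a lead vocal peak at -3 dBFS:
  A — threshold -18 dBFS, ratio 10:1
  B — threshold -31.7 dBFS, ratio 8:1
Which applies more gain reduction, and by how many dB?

A: 15 dB over, compressed to 1.5 dB over, so 13.5 dB of GR.
B: 28.7 dB over, compressed to 3.5875 dB over, so 25.1125 dB of GR.
B applies 11.6125 dB more gain reduction.

B, by 11.6125 dB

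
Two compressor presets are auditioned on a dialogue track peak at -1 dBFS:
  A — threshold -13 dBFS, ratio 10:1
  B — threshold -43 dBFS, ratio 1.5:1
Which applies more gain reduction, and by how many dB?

B, by 3.2 dB

A: GR = 12 − 12/10 = 10.8 dB.
B: GR = 42 − 42/1.5 = 14 dB.
B applies 3.2 dB more gain reduction.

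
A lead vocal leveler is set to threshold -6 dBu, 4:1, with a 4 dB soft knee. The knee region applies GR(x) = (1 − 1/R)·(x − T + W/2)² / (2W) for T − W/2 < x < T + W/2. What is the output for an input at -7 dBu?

x − T + W/2 = -7 − (-6) + 2 = 1.
GR = (1 − 1/4) × 1² / 8 = 0.75 × 1 / 8 = 0.09375 dB.
Output = -7 − 0.09375 = -7.09375 dBu.

-7.09375 dBu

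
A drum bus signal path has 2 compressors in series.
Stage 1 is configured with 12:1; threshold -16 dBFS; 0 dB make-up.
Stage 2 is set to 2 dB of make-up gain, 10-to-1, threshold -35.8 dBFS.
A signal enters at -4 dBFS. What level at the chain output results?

-31.72 dBFS

Stage 1: -4 dBFS is 12 dB over -16 dBFS; at 12:1 that becomes 1 dB over, giving -15 dBFS.
Stage 2: -15 dBFS is 20.8 dB over -35.8 dBFS; at 10:1 that becomes 2.08 dB over, giving -33.72 dBFS; +2 dB make-up → -31.72 dBFS.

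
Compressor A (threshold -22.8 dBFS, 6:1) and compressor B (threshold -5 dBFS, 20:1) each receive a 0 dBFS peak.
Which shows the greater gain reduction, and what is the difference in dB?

A: overshoot 22.8 dB → output overshoot 3.8 dB → GR 19 dB.
B: overshoot 5 dB → output overshoot 0.25 dB → GR 4.75 dB.
A applies 14.25 dB more gain reduction.

A, by 14.25 dB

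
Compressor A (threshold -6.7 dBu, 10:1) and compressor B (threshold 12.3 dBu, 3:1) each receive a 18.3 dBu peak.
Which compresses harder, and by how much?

A, by 18.5 dB

A: 25 dB over, compressed to 2.5 dB over, so 22.5 dB of GR.
B: 6 dB over, compressed to 2 dB over, so 4 dB of GR.
A reduces 18.5 dB more.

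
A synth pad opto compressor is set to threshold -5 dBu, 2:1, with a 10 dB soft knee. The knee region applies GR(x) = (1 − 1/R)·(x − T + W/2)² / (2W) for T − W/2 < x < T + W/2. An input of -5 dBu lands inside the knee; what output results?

-5.625 dBu

x − T + W/2 = -5 − (-5) + 5 = 5.
GR = (1 − 1/2) × 5² / 20 = 0.5 × 25 / 20 = 0.625 dB.
Output = -5 − 0.625 = -5.625 dBu.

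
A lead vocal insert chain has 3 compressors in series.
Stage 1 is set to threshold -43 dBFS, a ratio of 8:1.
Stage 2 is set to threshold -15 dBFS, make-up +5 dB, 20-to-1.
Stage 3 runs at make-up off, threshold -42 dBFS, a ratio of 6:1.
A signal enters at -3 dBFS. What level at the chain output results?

-40.5 dBFS

Stage 1: 40 dB above -43 dBFS, reduced 8:1 to 5 dB above → -38 dBFS.
Stage 2: -38 dBFS ≤ -15 dBFS, so stage 2 doesn't engage; make-up brings it to -33 dBFS.
Stage 3: 9 dB above -42 dBFS, reduced 6:1 to 1.5 dB above → -40.5 dBFS.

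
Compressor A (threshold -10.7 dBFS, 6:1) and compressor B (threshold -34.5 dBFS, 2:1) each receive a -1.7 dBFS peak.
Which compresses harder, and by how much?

B, by 8.9 dB

A: 9 dB over, compressed to 1.5 dB over, so 7.5 dB of GR.
B: 32.8 dB over, compressed to 16.4 dB over, so 16.4 dB of GR.
B applies 8.9 dB more gain reduction.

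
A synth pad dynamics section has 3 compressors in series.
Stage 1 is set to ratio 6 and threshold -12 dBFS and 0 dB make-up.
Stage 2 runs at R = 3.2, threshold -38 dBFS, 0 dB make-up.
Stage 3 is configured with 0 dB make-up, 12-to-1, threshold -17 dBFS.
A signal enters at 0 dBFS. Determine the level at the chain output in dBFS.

Stage 1: 0 dBFS is 12 dB over -12 dBFS; at 6:1 that becomes 2 dB over, giving -10 dBFS.
Stage 2: overshoot 28 dB → 28/3.2 = 8.75 dB → -29.25 dBFS.
Stage 3: below threshold (-29.25 ≤ -17); passes unchanged; output -29.25 dBFS.

-29.25 dBFS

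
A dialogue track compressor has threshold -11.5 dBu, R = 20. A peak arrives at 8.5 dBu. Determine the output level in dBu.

Overshoot: 8.5 − (-11.5) = 20 dB.
The 20 dB excess becomes 1 dB after 20:1 reduction.
Output = -11.5 + 1 = -10.5 dBu.

-10.5 dBu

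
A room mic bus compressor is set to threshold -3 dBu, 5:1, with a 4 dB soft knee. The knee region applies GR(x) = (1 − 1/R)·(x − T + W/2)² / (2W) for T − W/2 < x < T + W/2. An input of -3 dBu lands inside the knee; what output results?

x − T + W/2 = -3 − (-3) + 2 = 2.
GR = (1 − 1/5) × 2² / 8 = 0.8 × 4 / 8 = 0.4 dB.
Output = -3 − 0.4 = -3.4 dBu.

-3.4 dBu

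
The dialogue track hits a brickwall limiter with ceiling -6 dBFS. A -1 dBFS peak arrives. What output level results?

-6 dBFS

The limiter clamps the peak to its -6 dBFS ceiling.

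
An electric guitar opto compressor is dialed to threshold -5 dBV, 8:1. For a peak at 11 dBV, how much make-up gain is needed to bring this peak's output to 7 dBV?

The peak compresses to -5 + 16/8 = -3 dBV.
To reach 7 dBV requires 7 − (-3) = 10 dB of make-up.

10 dB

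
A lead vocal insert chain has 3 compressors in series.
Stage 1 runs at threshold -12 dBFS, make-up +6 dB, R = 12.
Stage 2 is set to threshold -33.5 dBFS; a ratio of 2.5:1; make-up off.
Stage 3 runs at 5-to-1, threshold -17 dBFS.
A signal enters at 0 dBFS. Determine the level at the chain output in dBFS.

Stage 1: 12 dB above -12 dBFS, reduced 12:1 to 1 dB above → -11 dBFS; +6 dB make-up → -5 dBFS.
Stage 2: -5 dBFS is 28.5 dB over -33.5 dBFS; at 2.5:1 that becomes 11.4 dB over, giving -22.1 dBFS.
Stage 3: -22.1 dBFS ≤ -17 dBFS, so stage 3 doesn't engage; output -22.1 dBFS.

-22.1 dBFS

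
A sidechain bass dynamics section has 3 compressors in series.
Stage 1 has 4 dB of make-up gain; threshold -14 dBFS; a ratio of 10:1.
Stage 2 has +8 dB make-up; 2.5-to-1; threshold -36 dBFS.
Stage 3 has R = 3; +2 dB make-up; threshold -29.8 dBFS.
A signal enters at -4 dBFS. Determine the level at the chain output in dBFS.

Stage 1: overshoot 10 dB → 10/10 = 1 dB → -13 dBFS; +4 dB make-up → -9 dBFS.
Stage 2: overshoot 27 dB → 27/2.5 = 10.8 dB → -25.2 dBFS; +8 dB make-up → -17.2 dBFS.
Stage 3: 12.6 dB above -29.8 dBFS, reduced 3:1 to 4.2 dB above → -25.6 dBFS; +2 dB make-up → -23.6 dBFS.

-23.6 dBFS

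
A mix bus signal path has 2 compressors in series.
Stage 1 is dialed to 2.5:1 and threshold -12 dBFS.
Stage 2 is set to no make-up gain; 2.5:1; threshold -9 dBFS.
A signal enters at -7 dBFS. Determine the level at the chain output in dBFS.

-10 dBFS

Stage 1: -7 dBFS is 5 dB over -12 dBFS; at 2.5:1 that becomes 2 dB over, giving -10 dBFS.
Stage 2: -10 dBFS is at or below the -9 dBFS threshold — no compression; output -10 dBFS.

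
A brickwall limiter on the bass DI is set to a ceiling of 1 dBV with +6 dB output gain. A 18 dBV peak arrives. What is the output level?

A brickwall limiter is an ∞:1 compressor: any input above the ceiling is clamped to 1 dBV.
Output gain then adds 6 dB: 1 + 6 = 7 dBV.

7 dBV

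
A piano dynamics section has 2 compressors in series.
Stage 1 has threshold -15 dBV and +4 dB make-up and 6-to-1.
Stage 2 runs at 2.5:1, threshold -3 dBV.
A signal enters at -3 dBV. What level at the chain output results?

Stage 1: -3 dBV is 12 dB over -15 dBV; at 6:1 that becomes 2 dB over, giving -13 dBV; +4 dB make-up → -9 dBV.
Stage 2: below threshold (-9 ≤ -3); passes unchanged; output -9 dBV.

-9 dBV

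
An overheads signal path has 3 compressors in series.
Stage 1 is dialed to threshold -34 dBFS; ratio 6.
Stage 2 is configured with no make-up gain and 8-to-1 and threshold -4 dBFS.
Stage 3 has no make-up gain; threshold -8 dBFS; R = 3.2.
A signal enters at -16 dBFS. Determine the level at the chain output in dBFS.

Stage 1: overshoot 18 dB → 18/6 = 3 dB → -31 dBFS.
Stage 2: -31 dBFS is at or below the -4 dBFS threshold — no compression; output -31 dBFS.
Stage 3: -31 dBFS is at or below the -8 dBFS threshold — no compression; output -31 dBFS.

-31 dBFS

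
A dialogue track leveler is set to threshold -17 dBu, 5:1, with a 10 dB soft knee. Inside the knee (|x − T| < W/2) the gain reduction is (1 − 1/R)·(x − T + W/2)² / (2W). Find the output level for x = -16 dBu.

x − T + W/2 = -16 − (-17) + 5 = 6.
GR = (1 − 1/5) × 6² / 20 = 0.8 × 36 / 20 = 1.44 dB.
Output = -16 − 1.44 = -17.44 dBu.

-17.44 dBu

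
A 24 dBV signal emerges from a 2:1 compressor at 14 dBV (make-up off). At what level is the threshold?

Input is 20 dB above T (since output overshoot × R = input overshoot: (14 − T)·2 = 24 − T gives T = 4 dBV).
Check: 4 + (24 − 4)/2 = 4 + 10 = 14 dBV. ✓

4 dBV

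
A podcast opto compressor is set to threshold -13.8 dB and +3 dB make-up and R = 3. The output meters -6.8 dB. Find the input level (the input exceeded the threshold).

Remove make-up: -6.8 − 3 = -9.8 dB.
Post-compression overshoot = -9.8 − (-13.8) = 4 dB.
Undo the ratio: input overshoot = 4 × 3 = 12 dB, giving input = -1.8 dB.

-1.8 dB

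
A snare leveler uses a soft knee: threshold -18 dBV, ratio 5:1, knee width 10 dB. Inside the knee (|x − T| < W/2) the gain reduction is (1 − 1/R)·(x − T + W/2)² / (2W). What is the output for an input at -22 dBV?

-22.04 dBV

x − T + W/2 = -22 − (-18) + 5 = 1.
GR = (1 − 1/5) × 1² / 20 = 0.8 × 1 / 20 = 0.04 dB.
Output = -22 − 0.04 = -22.04 dBV.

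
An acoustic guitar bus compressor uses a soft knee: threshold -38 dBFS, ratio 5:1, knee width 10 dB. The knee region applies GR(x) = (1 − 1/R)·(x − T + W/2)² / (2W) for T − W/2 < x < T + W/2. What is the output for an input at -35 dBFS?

-37.56 dBFS

x − T + W/2 = -35 − (-38) + 5 = 8.
GR = (1 − 1/5) × 8² / 20 = 0.8 × 64 / 20 = 2.56 dB.
Output = -35 − 2.56 = -37.56 dBFS.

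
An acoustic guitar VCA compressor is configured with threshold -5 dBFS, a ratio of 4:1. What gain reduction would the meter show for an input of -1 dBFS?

3 dB

Overshoot = -1 − (-5) = 4 dB.
At 4:1, output sits 4/4 = 1 dB above threshold.
So the signal is attenuated by 4 − 1 = 3 dB.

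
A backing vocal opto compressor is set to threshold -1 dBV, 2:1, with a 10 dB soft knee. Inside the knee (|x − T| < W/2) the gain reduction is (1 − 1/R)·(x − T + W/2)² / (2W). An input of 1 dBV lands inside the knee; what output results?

x − T + W/2 = 1 − (-1) + 5 = 7.
GR = (1 − 1/2) × 7² / 20 = 0.5 × 49 / 20 = 1.225 dB.
Output = 1 − 1.225 = -0.225 dBV.

-0.225 dBV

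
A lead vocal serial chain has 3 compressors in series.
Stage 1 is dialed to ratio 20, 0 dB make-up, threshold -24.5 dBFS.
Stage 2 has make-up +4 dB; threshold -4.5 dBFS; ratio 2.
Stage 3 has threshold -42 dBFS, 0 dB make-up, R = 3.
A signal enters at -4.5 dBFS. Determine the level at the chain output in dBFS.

Stage 1: -4.5 dBFS is 20 dB over -24.5 dBFS; at 20:1 that becomes 1 dB over, giving -23.5 dBFS.
Stage 2: -23.5 dBFS is at or below the -4.5 dBFS threshold — no compression; make-up brings it to -19.5 dBFS.
Stage 3: -19.5 dBFS is 22.5 dB over -42 dBFS; at 3:1 that becomes 7.5 dB over, giving -34.5 dBFS.

-34.5 dBFS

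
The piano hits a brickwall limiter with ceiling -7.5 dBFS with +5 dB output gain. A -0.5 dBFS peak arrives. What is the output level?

A brickwall limiter is an ∞:1 compressor: any input above the ceiling is clamped to -7.5 dBFS.
Output gain then adds 5 dB: -7.5 + 5 = -2.5 dBFS.

-2.5 dBFS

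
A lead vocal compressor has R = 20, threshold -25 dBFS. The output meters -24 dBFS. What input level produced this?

That's 1 dB above the -25 dBFS threshold.
Undo the ratio: input overshoot = 1 × 20 = 20 dB, giving input = -5 dBFS.

-5 dBFS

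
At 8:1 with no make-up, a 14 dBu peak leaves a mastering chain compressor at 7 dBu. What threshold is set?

6 dBu

Input is 8 dB above T (since output overshoot × R = input overshoot: (7 − T)·8 = 14 − T gives T = 6 dBu).
Check: 6 + (14 − 6)/8 = 6 + 1 = 7 dBu. ✓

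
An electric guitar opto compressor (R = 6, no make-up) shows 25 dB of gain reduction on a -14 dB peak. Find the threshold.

Let T be the threshold. Output overshoot = (input overshoot)/R, so -39 − T = (-14 − T)/6.
6·(-39 − T) = -14 − T → 5·T = -234 − (-14) = -220.
T = -220/5 = -44 dB.

-44 dB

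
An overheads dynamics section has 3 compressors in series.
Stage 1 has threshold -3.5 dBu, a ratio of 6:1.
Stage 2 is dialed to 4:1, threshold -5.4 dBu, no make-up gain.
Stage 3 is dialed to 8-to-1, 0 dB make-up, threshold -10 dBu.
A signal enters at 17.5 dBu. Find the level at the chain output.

Stage 1: 17.5 dBu is 21 dB over -3.5 dBu; at 6:1 that becomes 3.5 dB over, giving 0 dBu.
Stage 2: 0 dBu is 5.4 dB over -5.4 dBu; at 4:1 that becomes 1.35 dB over, giving -4.05 dBu.
Stage 3: overshoot 5.95 dB → 5.95/8 = 0.74375 dB → -9.25625 dBu.

-9.25625 dBu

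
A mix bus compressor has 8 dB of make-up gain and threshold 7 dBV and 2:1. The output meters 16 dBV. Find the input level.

Before make-up, the level was 16 − 8 = 8 dBV.
That's 1 dB above the 7 dBV threshold.
Undo the ratio: input overshoot = 1 × 2 = 2 dB, giving input = 9 dBV.

9 dBV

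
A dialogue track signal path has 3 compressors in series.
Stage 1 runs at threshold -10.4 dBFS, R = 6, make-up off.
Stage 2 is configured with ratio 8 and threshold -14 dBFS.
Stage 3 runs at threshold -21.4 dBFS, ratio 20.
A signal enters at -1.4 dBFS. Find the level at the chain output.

Stage 1: -1.4 dBFS is 9 dB over -10.4 dBFS; at 6:1 that becomes 1.5 dB over, giving -8.9 dBFS.
Stage 2: 5.1 dB above -14 dBFS, reduced 8:1 to 0.6375 dB above → -13.3625 dBFS.
Stage 3: -13.3625 dBFS is 8.0375 dB over -21.4 dBFS; at 20:1 that becomes 0.401875 dB over, giving -20.998125 dBFS.

-20.998125 dBFS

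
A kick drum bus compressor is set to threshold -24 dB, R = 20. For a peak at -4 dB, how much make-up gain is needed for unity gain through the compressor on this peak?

Overshoot 20 dB → 20/20 = 1 dB after compression, so the compressed level is -24 + 1 = -23 dB.
Make-up = target − compressed = -4 − (-23) = 19 dB.

19 dB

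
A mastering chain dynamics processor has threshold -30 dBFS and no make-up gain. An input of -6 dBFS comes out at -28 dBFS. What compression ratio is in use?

Input overshoot = -6 − (-30) = 24 dB; output overshoot = -28 − (-30) = 2 dB.
Ratio = 24 / 2 = 12.

12:1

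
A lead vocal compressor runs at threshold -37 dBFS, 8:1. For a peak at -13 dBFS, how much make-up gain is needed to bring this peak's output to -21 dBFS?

13 dB

The peak compresses to -37 + 24/8 = -34 dBFS.
To reach -21 dBFS requires -21 − (-34) = 13 dB of make-up.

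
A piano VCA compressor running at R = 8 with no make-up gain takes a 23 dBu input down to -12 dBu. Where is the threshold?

Let T be the threshold. Output overshoot = (input overshoot)/R, so -12 − T = (23 − T)/8.
8·(-12 − T) = 23 − T → 7·T = -96 − 23 = -119.
T = -119/7 = -17 dBu.

-17 dBu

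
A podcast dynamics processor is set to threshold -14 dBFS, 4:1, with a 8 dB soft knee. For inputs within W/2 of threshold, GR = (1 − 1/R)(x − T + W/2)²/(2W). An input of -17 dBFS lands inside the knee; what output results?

-17.046875 dBFS

x − T + W/2 = -17 − (-14) + 4 = 1.
GR = (1 − 1/4) × 1² / 16 = 0.75 × 1 / 16 = 0.046875 dB.
Output = -17 − 0.046875 = -17.046875 dBFS.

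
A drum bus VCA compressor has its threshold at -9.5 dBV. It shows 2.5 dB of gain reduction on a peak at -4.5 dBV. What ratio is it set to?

Input overshoot = -4.5 − (-9.5) = 5 dB.
Output overshoot = 5 − 2.5 = 2.5 dB.
Ratio = input overshoot / output overshoot = 5 / 2.5 = 2.

2:1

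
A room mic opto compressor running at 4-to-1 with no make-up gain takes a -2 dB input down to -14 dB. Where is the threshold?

Input is 16 dB above T (since output overshoot × R = input overshoot: (-14 − T)·4 = -2 − T gives T = -18 dB).
Check: -18 + (-2 − (-18))/4 = -18 + 4 = -14 dB. ✓

-18 dB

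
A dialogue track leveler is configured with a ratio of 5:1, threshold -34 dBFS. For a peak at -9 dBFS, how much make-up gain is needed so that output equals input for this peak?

The peak compresses to -34 + 25/5 = -29 dBFS.
To reach -9 dBFS requires -9 − (-29) = 20 dB of make-up.

20 dB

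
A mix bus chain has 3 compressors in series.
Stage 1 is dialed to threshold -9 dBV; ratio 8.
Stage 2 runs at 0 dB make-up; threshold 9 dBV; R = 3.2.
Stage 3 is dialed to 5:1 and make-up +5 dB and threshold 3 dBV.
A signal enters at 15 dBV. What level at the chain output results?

Stage 1: 15 dBV is 24 dB over -9 dBV; at 8:1 that becomes 3 dB over, giving -6 dBV.
Stage 2: below threshold (-6 ≤ 9); passes unchanged; output -6 dBV.
Stage 3: below threshold (-6 ≤ 3); passes unchanged; make-up brings it to -1 dBV.

-1 dBV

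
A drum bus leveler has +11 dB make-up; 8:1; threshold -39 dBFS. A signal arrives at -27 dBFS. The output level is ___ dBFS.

Overshoot: -27 − (-39) = 12 dB.
The 12 dB excess becomes 1.5 dB after 8:1 reduction.
That puts the output at -37.5 dBFS; make-up adds 11 dB, giving -26.5 dBFS.

-26.5 dBFS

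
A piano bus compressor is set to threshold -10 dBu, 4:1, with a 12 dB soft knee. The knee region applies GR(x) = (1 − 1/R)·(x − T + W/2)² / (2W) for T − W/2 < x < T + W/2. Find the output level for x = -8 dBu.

x − T + W/2 = -8 − (-10) + 6 = 8.
GR = (1 − 1/4) × 8² / 24 = 0.75 × 64 / 24 = 2 dB.
Output = -8 − 2 = -10 dBu.

-10 dBu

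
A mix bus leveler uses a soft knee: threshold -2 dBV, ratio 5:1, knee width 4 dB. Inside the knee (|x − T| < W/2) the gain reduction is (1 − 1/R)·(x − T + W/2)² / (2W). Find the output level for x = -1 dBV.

x − T + W/2 = -1 − (-2) + 2 = 3.
GR = (1 − 1/5) × 3² / 8 = 0.8 × 9 / 8 = 0.9 dB.
Output = -1 − 0.9 = -1.9 dBV.

-1.9 dBV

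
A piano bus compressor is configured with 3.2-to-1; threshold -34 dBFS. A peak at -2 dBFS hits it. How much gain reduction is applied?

-2 dBFS exceeds the threshold by 32 dB.
At 3.2:1, output sits 32/3.2 = 10 dB above threshold.
So the signal is attenuated by 32 − 10 = 22 dB.

22 dB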